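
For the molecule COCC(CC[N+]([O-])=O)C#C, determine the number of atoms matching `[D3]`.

The query [D3] means: atom with exactly three heavy-atom neighbours.
Check the 11 heavy atoms by environment: 4× C (D2) → no; 1× C (D3) → match; 1× O (D2) → no; 2× C (D1) → no; 1× N (charge +1, D3) → match; 1× O (charge -1, D1) → no; 1× O (D1) → no.
Summing the matching environments: 1 + 1 = 2 matching atoms.

2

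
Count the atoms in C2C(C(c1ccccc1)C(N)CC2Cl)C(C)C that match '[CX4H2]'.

2

The query [CX4H2] means: sp3 carbon (X4) with exactly two hydrogens.
Check the 17 heavy atoms by environment: 5× C (H1, X4) → no; 2× C (H2, X4) → match; 1× Cl (H0, X1) → no; 2× C (H3, X4) → no; 1× c (aromatic, H0, X3) → no; 5× c (aromatic, H1, X3) → no; 1× N (H2, X3) → no.
That gives 2 matching atoms.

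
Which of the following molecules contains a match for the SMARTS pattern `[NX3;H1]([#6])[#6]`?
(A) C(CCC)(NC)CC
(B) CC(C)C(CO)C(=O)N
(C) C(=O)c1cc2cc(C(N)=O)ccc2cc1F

A

[NX3;H1]([#6])[#6] describes a trivalent nitrogen with one H, bonded to two carbons (a secondary amine).
(A) contains an N-methylamino group (-NHCH3), which satisfies every atom and bond constraint.
(B) has a primary amide (-C(=O)NH2) but the -C(=O)NH2 nitrogen has H2, not H1.
(C) has a primary amide (-C(=O)NH2) but the -C(=O)NH2 nitrogen has H2, not H1.
So the answer is (A).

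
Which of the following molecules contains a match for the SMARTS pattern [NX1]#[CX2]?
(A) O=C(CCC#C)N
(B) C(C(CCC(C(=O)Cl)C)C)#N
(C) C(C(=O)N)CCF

[NX1]#[CX2] describes a nitrogen triple-bonded to a two-connected carbon (a nitrile).
(A) has a primary amide (-C(=O)NH2) but the nitrogen is NX3, not NX1.
(B) contains a nitrile (-C#N), which satisfies every atom and bond constraint.
(C) has a primary amide (-C(=O)NH2) but the nitrogen is NX3, not NX1.
So the answer is (B).

B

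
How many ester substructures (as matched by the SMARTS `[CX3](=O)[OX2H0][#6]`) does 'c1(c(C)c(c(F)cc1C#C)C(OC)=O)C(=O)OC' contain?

2

[CX3](=O)[OX2H0][#6] is the SMARTS for an ester: a carbonyl carbon bonded to an oxygen that is itself bonded to carbon (no H on that O).
The molecule carries 2 separate instances of a methyl-ester group (-C(=O)OCH3) meeting every constraint; each maps to a distinct set of atoms, giving 2 matches.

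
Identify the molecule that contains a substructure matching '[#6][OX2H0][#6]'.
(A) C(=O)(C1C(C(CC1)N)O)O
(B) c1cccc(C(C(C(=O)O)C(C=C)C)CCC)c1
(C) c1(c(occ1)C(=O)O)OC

C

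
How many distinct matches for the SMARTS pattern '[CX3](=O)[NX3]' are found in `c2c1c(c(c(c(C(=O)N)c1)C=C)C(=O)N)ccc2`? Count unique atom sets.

[CX3](=O)[NX3] is the SMARTS for an amide: a carbonyl carbon bonded to a trivalent nitrogen.
The molecule carries 2 separate instances of a primary amide (-C(=O)NH2) meeting every constraint; each maps to a distinct set of atoms, giving 2 matches.

2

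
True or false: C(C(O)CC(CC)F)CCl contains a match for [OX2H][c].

False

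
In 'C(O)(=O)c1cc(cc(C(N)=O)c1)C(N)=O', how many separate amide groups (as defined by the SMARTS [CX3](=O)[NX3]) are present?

2

[CX3](=O)[NX3] is the SMARTS for an amide: a carbonyl carbon bonded to a trivalent nitrogen.
The molecule carries 2 separate instances of a primary amide (-C(=O)NH2) meeting every constraint; each maps to a distinct set of atoms, giving 2 matches.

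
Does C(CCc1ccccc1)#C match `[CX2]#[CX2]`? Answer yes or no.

The pattern [CX2]#[CX2] describes a carbon-carbon triple bond — an alkyne.
The molecule carries an ethynyl group (-C#CH), whose atoms satisfy every constraint of the query, so the pattern matches.

Yes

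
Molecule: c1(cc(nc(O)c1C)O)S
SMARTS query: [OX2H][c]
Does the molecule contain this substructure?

Yes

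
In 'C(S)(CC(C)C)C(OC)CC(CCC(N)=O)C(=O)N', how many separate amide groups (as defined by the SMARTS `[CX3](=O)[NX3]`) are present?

2

[CX3](=O)[NX3] is the SMARTS for an amide: a carbonyl carbon bonded to a trivalent nitrogen.
The molecule carries 2 separate instances of a primary amide (-C(=O)NH2) meeting every constraint; each maps to a distinct set of atoms, giving 2 matches.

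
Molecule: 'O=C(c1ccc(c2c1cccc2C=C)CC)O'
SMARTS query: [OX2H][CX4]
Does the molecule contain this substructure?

No

The pattern [OX2H][CX4] describes a hydroxyl oxygen bound to an sp3 (X4) carbon — an aliphatic alcohol.
The closest candidate here is a carboxylic acid group (-C(=O)OH), but the -OH is on a CX3 carbonyl carbon, not a CX4 carbon. No other fragment satisfies the full query, so there is no match.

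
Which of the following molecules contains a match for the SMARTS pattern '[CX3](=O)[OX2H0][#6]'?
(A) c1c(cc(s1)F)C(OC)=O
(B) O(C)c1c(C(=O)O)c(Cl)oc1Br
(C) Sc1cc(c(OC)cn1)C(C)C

A

[CX3](=O)[OX2H0][#6] describes a carbonyl carbon bonded to an oxygen that is itself bonded to carbon (no H on that O) (an ester).
(A) contains a methyl-ester group (-C(=O)OCH3), which satisfies every atom and bond constraint.
(B) has a methoxy ether (-OCH3) but the ether oxygen is not adjacent to a C=O carbon.
(C) has a methoxy ether (-OCH3) but the ether oxygen is not adjacent to a C=O carbon.
So the answer is (A).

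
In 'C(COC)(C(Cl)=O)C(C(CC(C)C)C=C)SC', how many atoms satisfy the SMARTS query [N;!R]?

0

The query [N;!R] means: aliphatic nitrogen not in a ring.
Check the 17 heavy atoms by environment: 13× C (acyclic) → no; 2× O (acyclic) → no; 1× S (acyclic) → no; 1× Cl (acyclic) → no.
No environment satisfies the query, so 0 matching atoms.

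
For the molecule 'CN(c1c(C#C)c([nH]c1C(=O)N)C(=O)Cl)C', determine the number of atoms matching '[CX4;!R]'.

Check the 16 heavy atoms by environment: 1× n (aromatic, X3, in 5-ring) → no; 4× c (aromatic, X3, in 5-ring) → no; 2× C (X3, acyclic) → no; 2× O (X1, acyclic) → no; 2× N (X3, acyclic) → no; 2× C (X2, acyclic) → no; 1× Cl (X1, acyclic) → no; 2× C (X4, acyclic) → match.
That gives 2 matching atoms.

2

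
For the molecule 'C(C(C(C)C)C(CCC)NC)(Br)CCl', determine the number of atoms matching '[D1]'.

6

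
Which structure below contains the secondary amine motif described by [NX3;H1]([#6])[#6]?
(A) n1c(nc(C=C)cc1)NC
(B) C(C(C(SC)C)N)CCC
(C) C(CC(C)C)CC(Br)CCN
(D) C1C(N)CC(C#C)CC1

[NX3;H1]([#6])[#6] describes a trivalent nitrogen with one H, bonded to two carbons (a secondary amine).
(A) contains an N-methylamino group (-NHCH3), which satisfies every atom and bond constraint.
(B) has a primary amino group (-NH2) but the nitrogen has H2 and only one carbon neighbour.
(C) has a primary amino group (-NH2) but the nitrogen has H2 and only one carbon neighbour.
(D) has a primary amino group (-NH2) but the nitrogen has H2 and only one carbon neighbour.
So the answer is (A).

A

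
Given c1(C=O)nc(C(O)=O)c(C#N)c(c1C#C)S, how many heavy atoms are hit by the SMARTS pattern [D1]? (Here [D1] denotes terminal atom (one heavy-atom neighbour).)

6

Check the 16 heavy atoms by environment: 1× n (aromatic, D2) → no; 5× c (aromatic, D3) → no; 1× C (D3) → no; 3× O (D1) → match; 3× C (D2) → no; 1× S (D1) → match; 1× N (D1) → match; 1× C (D1) → match.
Summing the matching environments: 3 + 1 + 1 + 1 = 6 matching atoms.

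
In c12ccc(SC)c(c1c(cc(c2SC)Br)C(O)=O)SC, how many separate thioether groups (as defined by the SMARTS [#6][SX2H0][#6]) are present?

3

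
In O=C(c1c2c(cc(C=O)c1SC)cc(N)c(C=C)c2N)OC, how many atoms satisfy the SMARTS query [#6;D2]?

4

The query [#6;D2] means: any carbon bonded to exactly two heavy atoms.
Check the 22 heavy atoms by environment: 8× c (aromatic, D3) → no; 2× c (aromatic, D2) → match; 2× N (D1) → no; 1× C (D3) → no; 2× O (D1) → no; 1× O (D2) → no; 3× C (D1) → no; 1× S (D2) → no; 2× C (D2) → match.
Summing the matching environments: 2 + 2 = 4 matching atoms.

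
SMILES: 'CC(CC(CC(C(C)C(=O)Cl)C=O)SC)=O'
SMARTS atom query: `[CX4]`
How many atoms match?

8

The query [CX4] means: C with X4: aliphatic carbon with exactly 4 total connections (bonds + H).
Check the 16 heavy atoms by environment: 8× C (X4) → match; 3× C (X3) → no; 3× O (X1) → no; 1× Cl (X1) → no; 1× S (X2) → no.
That gives 8 matching atoms.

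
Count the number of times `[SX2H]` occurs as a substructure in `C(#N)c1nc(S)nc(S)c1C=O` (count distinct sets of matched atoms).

2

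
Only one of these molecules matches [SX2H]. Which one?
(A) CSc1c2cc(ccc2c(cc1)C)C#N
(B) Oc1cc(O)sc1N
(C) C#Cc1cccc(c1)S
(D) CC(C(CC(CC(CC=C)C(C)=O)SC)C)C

C

[SX2H] describes an aliphatic sulfur with two connections, one being H (a thiol).
(A) has a methylthio ether (-SCH3) but the sulfur has H0 (bonded to two carbons), not H1.
(B) has a hydroxyl group (-OH) but it is an -OH, not an -SH.
(C) contains a thiol (-SH), which satisfies every atom and bond constraint.
(D) has a methylthio ether (-SCH3) but the sulfur has H0 (bonded to two carbons), not H1.
So the answer is (C).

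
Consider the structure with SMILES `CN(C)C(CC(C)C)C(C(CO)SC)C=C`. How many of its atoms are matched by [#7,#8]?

The query [#7,#8] means: nitrogen or oxygen (comma = OR).
Check the 16 heavy atoms by environment: 13× C → no; 1× O → match; 1× S → no; 1× N → match.
Summing the matching environments: 1 + 1 = 2 matching atoms.

2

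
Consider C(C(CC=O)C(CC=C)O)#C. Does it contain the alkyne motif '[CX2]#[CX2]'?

Yes

The pattern [CX2]#[CX2] describes a carbon-carbon triple bond — an alkyne.
The molecule carries an ethynyl group (-C#CH), whose atoms satisfy every constraint of the query, so the pattern matches.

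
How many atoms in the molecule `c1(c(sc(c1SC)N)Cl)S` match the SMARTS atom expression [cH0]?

The query [cH0] means: aromatic carbon with no attached hydrogen (substituted or ring-fusion).
Check the 10 heavy atoms by environment: 1× s (aromatic, H0) → no; 4× c (aromatic, H0) → match; 1× S (H1) → no; 1× S (H0) → no; 1× C (H3) → no; 1× Cl (H0) → no; 1× N (H2) → no.
That gives 4 matching atoms.

4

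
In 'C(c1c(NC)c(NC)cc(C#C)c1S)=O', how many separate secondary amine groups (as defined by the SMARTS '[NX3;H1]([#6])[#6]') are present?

2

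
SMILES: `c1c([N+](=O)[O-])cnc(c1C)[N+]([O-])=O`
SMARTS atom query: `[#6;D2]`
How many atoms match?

2

The query [#6;D2] means: any carbon bonded to exactly two heavy atoms.
Check the 13 heavy atoms by environment: 1× n (aromatic, D2) → no; 3× c (aromatic, D3) → no; 2× c (aromatic, D2) → match; 1× C (D1) → no; 2× N (charge +1, D3) → no; 2× O (charge -1, D1) → no; 2× O (D1) → no.
That gives 2 matching atoms.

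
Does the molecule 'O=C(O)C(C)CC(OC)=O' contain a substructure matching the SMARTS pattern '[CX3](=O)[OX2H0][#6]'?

The pattern [CX3](=O)[OX2H0][#6] describes a carbonyl carbon bonded to an oxygen that is itself bonded to carbon (no H on that O) — an ester.
The molecule carries a methyl-ester group (-C(=O)OCH3), whose atoms satisfy every constraint of the query, so the pattern matches.

Yes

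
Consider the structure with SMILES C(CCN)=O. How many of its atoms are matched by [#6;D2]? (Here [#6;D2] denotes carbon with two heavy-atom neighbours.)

Check the 5 heavy atoms by environment: 3× C (D2) → match; 1× O (D1) → no; 1× N (D1) → no.
That gives 3 matching atoms.

3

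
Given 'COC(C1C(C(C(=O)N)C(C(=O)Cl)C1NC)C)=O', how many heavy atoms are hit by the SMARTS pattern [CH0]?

3

The query [CH0] means: aliphatic carbon with no attached hydrogen.
Check the 18 heavy atoms by environment: 5× C (H1) → no; 1× N (H1) → no; 3× C (H3) → no; 3× C (H0) → match; 4× O (H0) → no; 1× Cl (H0) → no; 1× N (H2) → no.
That gives 3 matching atoms.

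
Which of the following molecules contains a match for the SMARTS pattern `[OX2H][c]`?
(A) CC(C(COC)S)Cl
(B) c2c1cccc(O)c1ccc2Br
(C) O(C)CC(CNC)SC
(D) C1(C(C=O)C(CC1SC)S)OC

B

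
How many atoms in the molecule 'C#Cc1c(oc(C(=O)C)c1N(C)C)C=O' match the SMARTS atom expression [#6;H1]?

2

The query [#6;H1] means: any carbon bearing exactly one hydrogen.
Check the 15 heavy atoms by environment: 1× o (aromatic, H0) → no; 4× c (aromatic, H0) → no; 2× C (H1) → match; 2× O (H0) → no; 2× C (H0) → no; 3× C (H3) → no; 1× N (H0) → no.
That gives 2 matching atoms.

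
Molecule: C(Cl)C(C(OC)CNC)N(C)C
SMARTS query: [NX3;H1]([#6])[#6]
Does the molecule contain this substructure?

Yes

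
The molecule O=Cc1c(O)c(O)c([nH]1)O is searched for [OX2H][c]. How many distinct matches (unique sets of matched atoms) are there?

3

[OX2H][c] is the SMARTS for a phenol: a hydroxyl oxygen attached to an aromatic carbon.
The molecule carries 3 separate instances of a hydroxyl group (-OH) meeting every constraint; each maps to a distinct set of atoms, giving 3 matches.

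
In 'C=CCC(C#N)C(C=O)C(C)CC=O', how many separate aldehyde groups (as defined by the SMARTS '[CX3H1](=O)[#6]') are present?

[CX3H1](=O)[#6] is the SMARTS for an aldehyde: an sp2 carbon with one H, double-bonded to O and single-bonded to carbon.
The molecule carries 2 separate instances of an aldehyde (-CHO) meeting every constraint; each maps to a distinct set of atoms, giving 2 matches.

2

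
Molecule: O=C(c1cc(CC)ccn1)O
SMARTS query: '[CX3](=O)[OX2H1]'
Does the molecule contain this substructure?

The pattern [CX3](=O)[OX2H1] describes an sp2 carbon double-bonded to O and single-bonded to an -OH oxygen — a carboxylic acid.
The molecule carries a carboxylic acid group (-C(=O)OH), whose atoms satisfy every constraint of the query, so the pattern matches.

Yes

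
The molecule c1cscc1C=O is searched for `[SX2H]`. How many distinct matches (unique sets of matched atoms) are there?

[SX2H] is the SMARTS for a thiol: an aliphatic sulfur with two connections, one being H.
No fragment in the molecule satisfies every constraint, giving 0 matches.

0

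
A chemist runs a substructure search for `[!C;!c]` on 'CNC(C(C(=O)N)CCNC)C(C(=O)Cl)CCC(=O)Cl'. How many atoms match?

8

Check the 20 heavy atoms by environment: 12× C → no; 3× O → match; 2× Cl → match; 3× N → match.
Summing the matching environments: 3 + 2 + 3 = 8 matching atoms.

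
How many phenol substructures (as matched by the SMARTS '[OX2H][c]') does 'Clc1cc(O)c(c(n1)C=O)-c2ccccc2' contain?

1

[OX2H][c] is the SMARTS for a phenol: a hydroxyl oxygen attached to an aromatic carbon.
Exactly one fragment in the molecule meets all constraints, giving 1 match.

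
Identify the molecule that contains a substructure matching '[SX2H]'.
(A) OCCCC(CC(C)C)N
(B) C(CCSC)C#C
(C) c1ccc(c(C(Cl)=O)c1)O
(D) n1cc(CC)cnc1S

D

[SX2H] describes an aliphatic sulfur with two connections, one being H (a thiol).
(A) has a hydroxyl group (-OH) but it is an -OH, not an -SH.
(B) has a methylthio ether (-SCH3) but the sulfur has H0 (bonded to two carbons), not H1.
(C) has a hydroxyl group (-OH) but it is an -OH, not an -SH.
(D) contains a thiol (-SH), which satisfies every atom and bond constraint.
So the answer is (D).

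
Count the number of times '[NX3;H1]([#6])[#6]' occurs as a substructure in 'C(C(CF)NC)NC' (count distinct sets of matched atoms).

[NX3;H1]([#6])[#6] is the SMARTS for a secondary amine: a trivalent nitrogen with one H, bonded to two carbons.
The molecule carries 2 separate instances of an N-methylamino group (-NHCH3) meeting every constraint; each maps to a distinct set of atoms, giving 2 matches.

2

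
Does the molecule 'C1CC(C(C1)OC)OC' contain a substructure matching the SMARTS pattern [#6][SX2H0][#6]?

No

The pattern [#6][SX2H0][#6] describes an aliphatic sulfur bridging two carbons with no H on the sulfur — a thioether.
The closest candidate here is a methoxy ether (-OCH3), but the bridging atom is O, not S. No other fragment satisfies the full query, so there is no match.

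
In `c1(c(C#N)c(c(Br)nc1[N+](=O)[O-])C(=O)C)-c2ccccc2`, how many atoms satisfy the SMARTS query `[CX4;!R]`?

1

Check the 21 heavy atoms by environment: 1× n (aromatic, X2, in 6-ring) → no; 11× c (aromatic, X3, in 6-ring) → no; 1× Br (X1, acyclic) → no; 1× C (X3, acyclic) → no; 2× O (X1, acyclic) → no; 1× C (X4, acyclic) → match; 1× C (X2, acyclic) → no; 1× N (X1, acyclic) → no; 1× N (charge +1, X3, acyclic) → no; 1× O (charge -1, X1, acyclic) → no.
That gives 1 matching atom.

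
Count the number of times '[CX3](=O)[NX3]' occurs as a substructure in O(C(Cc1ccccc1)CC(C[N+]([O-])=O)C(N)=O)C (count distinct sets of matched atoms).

[CX3](=O)[NX3] is the SMARTS for an amide: a carbonyl carbon bonded to a trivalent nitrogen.
Exactly one fragment in the molecule meets all constraints, giving 1 match.

1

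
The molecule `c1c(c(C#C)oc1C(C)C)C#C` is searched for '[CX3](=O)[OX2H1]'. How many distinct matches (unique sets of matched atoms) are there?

[CX3](=O)[OX2H1] is the SMARTS for a carboxylic acid: an sp2 carbon double-bonded to O and single-bonded to an -OH oxygen.
No fragment in the molecule satisfies every constraint, giving 0 matches.

0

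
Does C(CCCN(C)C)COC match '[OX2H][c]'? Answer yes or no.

No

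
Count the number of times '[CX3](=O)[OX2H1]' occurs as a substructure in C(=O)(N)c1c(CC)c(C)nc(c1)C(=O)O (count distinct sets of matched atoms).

[CX3](=O)[OX2H1] is the SMARTS for a carboxylic acid: an sp2 carbon double-bonded to O and single-bonded to an -OH oxygen.
Exactly one fragment in the molecule meets all constraints, giving 1 match.

1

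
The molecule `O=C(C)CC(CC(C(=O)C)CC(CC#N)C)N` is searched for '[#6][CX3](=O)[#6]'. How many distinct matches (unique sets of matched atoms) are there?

2

[#6][CX3](=O)[#6] is the SMARTS for a ketone: a carbonyl carbon (no H) flanked by two carbons.
The molecule carries 2 separate instances of an acetyl/ketone group (-C(=O)CH3) meeting every constraint; each maps to a distinct set of atoms, giving 2 matches.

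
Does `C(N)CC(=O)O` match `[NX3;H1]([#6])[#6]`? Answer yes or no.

No

The pattern [NX3;H1]([#6])[#6] describes a trivalent nitrogen with one H, bonded to two carbons — a secondary amine.
The closest candidate here is a primary amino group (-NH2), but the nitrogen has H2 and only one carbon neighbour. No other fragment satisfies the full query, so there is no match.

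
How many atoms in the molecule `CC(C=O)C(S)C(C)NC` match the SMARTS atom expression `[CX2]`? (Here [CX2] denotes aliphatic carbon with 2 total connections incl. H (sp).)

The query [CX2] means: C with X2: aliphatic carbon with exactly 2 total connections.
Check the 10 heavy atoms by environment: 6× C (X4) → no; 1× N (X3) → no; 1× C (X3) → no; 1× O (X1) → no; 1× S (X2) → no.
No environment satisfies the query, so 0 matching atoms.

0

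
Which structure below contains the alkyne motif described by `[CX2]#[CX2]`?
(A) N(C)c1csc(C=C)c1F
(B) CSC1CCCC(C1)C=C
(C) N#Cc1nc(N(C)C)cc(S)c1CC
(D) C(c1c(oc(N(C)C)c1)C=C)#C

[CX2]#[CX2] describes a carbon-carbon triple bond (an alkyne).
(A) has a vinyl group (-CH=CH2) but the C=C is a double bond; both carbons are CX3, not CX2.
(B) has a vinyl group (-CH=CH2) but the C=C is a double bond; both carbons are CX3, not CX2.
(C) has a nitrile (-C#N) but the triple bond is C#N, not C#C.
(D) contains an ethynyl group (-C#CH), which satisfies every atom and bond constraint.
So the answer is (D).

D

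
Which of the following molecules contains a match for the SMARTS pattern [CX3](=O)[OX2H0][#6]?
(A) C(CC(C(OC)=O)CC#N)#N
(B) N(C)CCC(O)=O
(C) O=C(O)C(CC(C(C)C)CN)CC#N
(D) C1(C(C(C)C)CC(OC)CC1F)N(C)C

[CX3](=O)[OX2H0][#6] describes a carbonyl carbon bonded to an oxygen that is itself bonded to carbon (no H on that O) (an ester).
(A) contains a methyl-ester group (-C(=O)OCH3), which satisfies every atom and bond constraint.
(B) has a carboxylic acid group (-C(=O)OH) but the singly-bonded O carries H (OX2H1, not H0).
(C) has a carboxylic acid group (-C(=O)OH) but the singly-bonded O carries H (OX2H1, not H0).
(D) has a methoxy ether (-OCH3) but the ether oxygen is not adjacent to a C=O carbon.
So the answer is (A).

A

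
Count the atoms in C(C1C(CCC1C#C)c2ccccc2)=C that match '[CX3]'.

2

The query [CX3] means: C with X3: aliphatic carbon with exactly 3 total connections.
Check the 15 heavy atoms by environment: 5× C (X4) → no; 2× C (X2) → no; 2× C (X3) → match; 6× c (aromatic, X3) → no.
That gives 2 matching atoms.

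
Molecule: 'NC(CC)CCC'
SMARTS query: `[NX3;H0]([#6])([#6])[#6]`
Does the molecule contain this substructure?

No

The pattern [NX3;H0]([#6])([#6])[#6] describes a trivalent nitrogen with no H, bonded to three carbons — a tertiary amine.
The closest candidate here is a primary amino group (-NH2), but the nitrogen has H2, not H0 with three carbons. No other fragment satisfies the full query, so there is no match.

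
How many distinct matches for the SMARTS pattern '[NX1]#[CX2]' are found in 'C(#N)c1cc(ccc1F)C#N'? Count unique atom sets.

[NX1]#[CX2] is the SMARTS for a nitrile: a nitrogen triple-bonded to a two-connected carbon.
The molecule carries 2 separate instances of a nitrile (-C#N) meeting every constraint; each maps to a distinct set of atoms, giving 2 matches.

2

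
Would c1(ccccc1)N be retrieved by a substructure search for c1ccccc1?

Yes

The pattern c1ccccc1 describes six aromatic carbons in a ring — a benzene ring.
The required atom environment is present in the molecule, so the pattern matches.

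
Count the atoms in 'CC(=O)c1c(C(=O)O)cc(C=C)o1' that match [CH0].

2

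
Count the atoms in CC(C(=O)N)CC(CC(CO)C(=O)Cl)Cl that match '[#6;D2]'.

The query [#6;D2] means: any carbon bonded to exactly two heavy atoms.
Check the 15 heavy atoms by environment: 3× C (D2) → match; 5× C (D3) → no; 1× C (D1) → no; 3× O (D1) → no; 2× Cl (D1) → no; 1× N (D1) → no.
That gives 3 matching atoms.

3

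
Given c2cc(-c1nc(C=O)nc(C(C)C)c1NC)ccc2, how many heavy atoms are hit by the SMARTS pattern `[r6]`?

The query [r6] means: r6 matches atoms in a six-membered ring.
Check the 19 heavy atoms by environment: 2× n (aromatic, in 6-ring) → match; 10× c (aromatic, in 6-ring) → match; 5× C (acyclic) → no; 1× O (acyclic) → no; 1× N (acyclic) → no.
Summing the matching environments: 2 + 10 = 12 matching atoms.

12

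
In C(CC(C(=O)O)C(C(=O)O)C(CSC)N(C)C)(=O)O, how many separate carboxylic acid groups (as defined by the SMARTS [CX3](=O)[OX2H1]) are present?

3

[CX3](=O)[OX2H1] is the SMARTS for a carboxylic acid: an sp2 carbon double-bonded to O and single-bonded to an -OH oxygen.
The molecule carries 3 separate instances of a carboxylic acid group (-C(=O)OH) meeting every constraint; each maps to a distinct set of atoms, giving 3 matches.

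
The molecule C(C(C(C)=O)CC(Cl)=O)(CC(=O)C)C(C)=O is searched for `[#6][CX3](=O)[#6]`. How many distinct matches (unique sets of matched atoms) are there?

[#6][CX3](=O)[#6] is the SMARTS for a ketone: a carbonyl carbon (no H) flanked by two carbons.
The molecule carries 3 separate instances of an acetyl/ketone group (-C(=O)CH3) meeting every constraint; each maps to a distinct set of atoms, giving 3 matches.

3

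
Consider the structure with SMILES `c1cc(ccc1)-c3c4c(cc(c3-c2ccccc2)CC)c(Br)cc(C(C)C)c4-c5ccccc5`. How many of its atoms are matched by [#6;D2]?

18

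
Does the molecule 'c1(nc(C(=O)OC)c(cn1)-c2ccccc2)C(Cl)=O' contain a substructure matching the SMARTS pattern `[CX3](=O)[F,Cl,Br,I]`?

The pattern [CX3](=O)[F,Cl,Br,I] describes a carbonyl carbon bonded to a halogen — an acyl halide.
The molecule carries an acyl chloride (-C(=O)Cl), whose atoms satisfy every constraint of the query, so the pattern matches.

Yes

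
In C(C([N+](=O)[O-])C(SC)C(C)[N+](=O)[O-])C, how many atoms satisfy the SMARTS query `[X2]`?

The query [X2] means: any atom with exactly two total connections (bonds + H).
Check the 14 heavy atoms by environment: 7× C (X4) → no; 2× N (charge +1, X3) → no; 2× O (charge -1, X1) → no; 2× O (X1) → no; 1× S (X2) → match.
That gives 1 matching atom.

1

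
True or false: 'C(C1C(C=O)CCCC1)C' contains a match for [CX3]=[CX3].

False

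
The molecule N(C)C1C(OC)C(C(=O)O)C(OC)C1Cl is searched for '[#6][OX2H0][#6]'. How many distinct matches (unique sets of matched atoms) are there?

[#6][OX2H0][#6] is the SMARTS for an ether: an aliphatic oxygen bridging two carbons with no H on the oxygen.
The molecule carries 2 separate instances of a methoxy ether (-OCH3) meeting every constraint; each maps to a distinct set of atoms, giving 2 matches.

2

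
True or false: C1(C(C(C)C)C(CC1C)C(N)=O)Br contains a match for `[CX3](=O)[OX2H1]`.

False

The pattern [CX3](=O)[OX2H1] describes an sp2 carbon double-bonded to O and single-bonded to an -OH oxygen — a carboxylic acid.
The closest candidate here is a primary amide (-C(=O)NH2), but the carbonyl is bonded to N, not to an -OH oxygen. No other fragment satisfies the full query, so there is no match.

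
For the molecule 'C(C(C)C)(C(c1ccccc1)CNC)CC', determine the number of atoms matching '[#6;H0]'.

The query [#6;H0] means: any carbon with no attached hydrogen.
Check the 16 heavy atoms by environment: 2× C (H2) → no; 3× C (H1) → no; 4× C (H3) → no; 1× N (H1) → no; 1× c (aromatic, H0) → match; 5× c (aromatic, H1) → no.
That gives 1 matching atom.

1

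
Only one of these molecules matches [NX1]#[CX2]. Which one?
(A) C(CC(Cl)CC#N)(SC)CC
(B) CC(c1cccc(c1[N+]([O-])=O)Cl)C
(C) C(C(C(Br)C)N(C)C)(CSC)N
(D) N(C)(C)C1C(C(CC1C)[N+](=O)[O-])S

A

[NX1]#[CX2] describes a nitrogen triple-bonded to a two-connected carbon (a nitrile).
(A) contains a nitrile (-C#N), which satisfies every atom and bond constraint.
(B) has a nitro group (-[N+](=O)[O-]) but there is no C#N triple bond.
(C) has a primary amino group (-NH2) but the nitrogen is NX3 (three connections), not NX1 triple-bonded.
(D) has a nitro group (-[N+](=O)[O-]) but there is no C#N triple bond.
So the answer is (A).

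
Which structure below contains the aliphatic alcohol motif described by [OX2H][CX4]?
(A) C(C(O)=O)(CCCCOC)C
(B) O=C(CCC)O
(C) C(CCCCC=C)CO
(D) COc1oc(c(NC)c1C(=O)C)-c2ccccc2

C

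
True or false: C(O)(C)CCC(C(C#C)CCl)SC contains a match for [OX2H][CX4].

True

The pattern [OX2H][CX4] describes a hydroxyl oxygen bound to an sp3 (X4) carbon — an aliphatic alcohol.
The molecule carries a hydroxyl group (-OH), whose atoms satisfy every constraint of the query, so the pattern matches.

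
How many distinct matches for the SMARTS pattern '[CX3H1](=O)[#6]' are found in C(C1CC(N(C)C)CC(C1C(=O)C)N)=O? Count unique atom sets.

[CX3H1](=O)[#6] is the SMARTS for an aldehyde: an sp2 carbon with one H, double-bonded to O and single-bonded to carbon.
Exactly one fragment in the molecule meets all constraints, giving 1 match.

1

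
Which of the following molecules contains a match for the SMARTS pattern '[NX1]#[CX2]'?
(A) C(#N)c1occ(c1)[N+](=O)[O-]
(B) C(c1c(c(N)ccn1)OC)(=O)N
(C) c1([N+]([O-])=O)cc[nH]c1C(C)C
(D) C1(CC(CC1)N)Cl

A

[NX1]#[CX2] describes a nitrogen triple-bonded to a two-connected carbon (a nitrile).
(A) contains a nitrile (-C#N), which satisfies every atom and bond constraint.
(B) has a primary amide (-C(=O)NH2) but the nitrogen is NX3, not NX1.
(C) has a nitro group (-[N+](=O)[O-]) but there is no C#N triple bond.
(D) has a primary amino group (-NH2) but the nitrogen is NX3 (three connections), not NX1 triple-bonded.
So the answer is (A).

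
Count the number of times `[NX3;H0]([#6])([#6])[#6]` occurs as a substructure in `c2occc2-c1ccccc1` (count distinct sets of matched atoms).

[NX3;H0]([#6])([#6])[#6] is the SMARTS for a tertiary amine: a trivalent nitrogen with no H, bonded to three carbons.
No fragment in the molecule satisfies every constraint, giving 0 matches.

0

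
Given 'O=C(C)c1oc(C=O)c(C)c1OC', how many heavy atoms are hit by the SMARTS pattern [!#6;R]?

The query [!#6;R] means: non-carbon atom that is part of a ring.
Check the 13 heavy atoms by environment: 1× o (aromatic, in 5-ring) → match; 4× c (aromatic, in 5-ring) → no; 5× C (acyclic) → no; 3× O (acyclic) → no.
That gives 1 matching atom.

1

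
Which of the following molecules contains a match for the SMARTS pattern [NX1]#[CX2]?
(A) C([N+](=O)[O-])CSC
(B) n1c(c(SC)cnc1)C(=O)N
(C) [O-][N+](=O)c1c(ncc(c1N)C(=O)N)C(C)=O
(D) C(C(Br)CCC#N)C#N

[NX1]#[CX2] describes a nitrogen triple-bonded to a two-connected carbon (a nitrile).
(A) has a nitro group (-[N+](=O)[O-]) but there is no C#N triple bond.
(B) has a primary amide (-C(=O)NH2) but the nitrogen is NX3, not NX1.
(C) has a nitro group (-[N+](=O)[O-]) but there is no C#N triple bond.
(D) contains a nitrile (-C#N), which satisfies every atom and bond constraint.
So the answer is (D).

D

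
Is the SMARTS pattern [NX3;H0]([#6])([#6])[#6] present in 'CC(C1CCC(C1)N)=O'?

No

The pattern [NX3;H0]([#6])([#6])[#6] describes a trivalent nitrogen with no H, bonded to three carbons — a tertiary amine.
The closest candidate here is a primary amino group (-NH2), but the nitrogen has H2, not H0 with three carbons. No other fragment satisfies the full query, so there is no match.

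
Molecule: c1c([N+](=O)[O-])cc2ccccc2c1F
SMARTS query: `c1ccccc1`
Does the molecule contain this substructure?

Yes

The pattern c1ccccc1 describes six aromatic carbons in a ring — a benzene ring.
The required atom environment is present in the molecule, so the pattern matches.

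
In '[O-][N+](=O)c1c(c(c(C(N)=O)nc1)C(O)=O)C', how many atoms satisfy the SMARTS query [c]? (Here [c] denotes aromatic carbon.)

Check the 16 heavy atoms by environment: 1× n (aromatic) → no; 5× c (aromatic) → match; 3× C → no; 4× O → no; 1× N → no; 1× N (charge +1) → no; 1× O (charge -1) → no.
That gives 5 matching atoms.

5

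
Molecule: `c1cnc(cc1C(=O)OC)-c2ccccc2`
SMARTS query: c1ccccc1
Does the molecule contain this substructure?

Yes

The pattern c1ccccc1 describes six aromatic carbons in a ring — a benzene ring.
The molecule carries a phenyl ring, whose atoms satisfy every constraint of the query, so the pattern matches.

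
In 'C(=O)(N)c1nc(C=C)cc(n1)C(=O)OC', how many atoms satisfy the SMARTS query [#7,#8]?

6

Check the 15 heavy atoms by environment: 2× n (aromatic) → match; 4× c (aromatic) → no; 5× C → no; 3× O → match; 1× N → match.
Summing the matching environments: 2 + 3 + 1 = 6 matching atoms.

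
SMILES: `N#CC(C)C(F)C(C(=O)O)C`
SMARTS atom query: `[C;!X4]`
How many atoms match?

Check the 11 heavy atoms by environment: 5× C (X4) → no; 1× F (X1) → no; 1× C (X2) → match; 1× N (X1) → no; 1× C (X3) → match; 1× O (X1) → no; 1× O (X2) → no.
Summing the matching environments: 1 + 1 = 2 matching atoms.

2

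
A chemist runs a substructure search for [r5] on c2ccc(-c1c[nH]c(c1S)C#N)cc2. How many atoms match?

5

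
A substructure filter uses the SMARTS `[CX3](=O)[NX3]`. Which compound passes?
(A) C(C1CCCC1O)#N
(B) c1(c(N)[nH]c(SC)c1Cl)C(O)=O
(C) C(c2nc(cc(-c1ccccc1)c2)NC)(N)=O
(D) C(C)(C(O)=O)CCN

C

[CX3](=O)[NX3] describes a carbonyl carbon bonded to a trivalent nitrogen (an amide).
(A) has a nitrile (-C#N) but the nitrile N is NX1 (triple-bonded), not NX3.
(B) has a carboxylic acid group (-C(=O)OH) but the carbonyl is bonded to O, not to an NX3 nitrogen.
(C) contains a primary amide (-C(=O)NH2), which satisfies every atom and bond constraint.
(D) has a primary amino group (-NH2) but the -NH2 is not attached to a carbonyl carbon.
So the answer is (C).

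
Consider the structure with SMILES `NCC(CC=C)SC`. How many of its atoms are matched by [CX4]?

Check the 8 heavy atoms by environment: 4× C (X4) → match; 2× C (X3) → no; 1× S (X2) → no; 1× N (X3) → no.
That gives 4 matching atoms.

4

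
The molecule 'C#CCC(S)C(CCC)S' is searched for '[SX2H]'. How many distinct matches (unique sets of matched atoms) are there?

[SX2H] is the SMARTS for a thiol: an aliphatic sulfur with two connections, one being H.
The molecule carries 2 separate instances of a thiol (-SH) meeting every constraint; each maps to a distinct set of atoms, giving 2 matches.

2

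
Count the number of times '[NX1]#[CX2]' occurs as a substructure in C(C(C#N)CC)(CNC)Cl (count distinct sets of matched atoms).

1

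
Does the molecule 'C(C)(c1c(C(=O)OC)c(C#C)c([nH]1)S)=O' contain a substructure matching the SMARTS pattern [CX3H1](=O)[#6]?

No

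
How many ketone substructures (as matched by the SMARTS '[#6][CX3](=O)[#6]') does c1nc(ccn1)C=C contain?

0

[#6][CX3](=O)[#6] is the SMARTS for a ketone: a carbonyl carbon (no H) flanked by two carbons.
No fragment in the molecule satisfies every constraint, giving 0 matches.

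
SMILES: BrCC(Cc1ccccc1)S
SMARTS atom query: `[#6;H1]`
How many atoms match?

6

The query [#6;H1] means: any carbon bearing exactly one hydrogen.
Check the 11 heavy atoms by environment: 2× C (H2) → no; 1× C (H1) → match; 1× c (aromatic, H0) → no; 5× c (aromatic, H1) → match; 1× S (H1) → no; 1× Br (H0) → no.
Summing the matching environments: 1 + 5 = 6 matching atoms.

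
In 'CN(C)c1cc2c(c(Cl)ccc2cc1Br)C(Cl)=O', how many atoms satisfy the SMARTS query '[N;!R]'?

1

Check the 18 heavy atoms by environment: 10× c (aromatic, in 6-ring) → no; 1× N (acyclic) → match; 3× C (acyclic) → no; 1× O (acyclic) → no; 2× Cl (acyclic) → no; 1× Br (acyclic) → no.
That gives 1 matching atom.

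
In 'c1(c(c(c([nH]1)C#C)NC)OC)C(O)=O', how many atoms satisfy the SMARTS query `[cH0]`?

Check the 14 heavy atoms by environment: 1× n (aromatic, H1) → no; 4× c (aromatic, H0) → match; 2× C (H0) → no; 1× C (H1) → no; 2× O (H0) → no; 1× O (H1) → no; 1× N (H1) → no; 2× C (H3) → no.
That gives 4 matching atoms.

4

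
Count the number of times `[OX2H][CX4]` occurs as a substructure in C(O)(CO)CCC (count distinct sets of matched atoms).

[OX2H][CX4] is the SMARTS for an aliphatic alcohol: a hydroxyl oxygen bound to an sp3 (X4) carbon.
The molecule carries 2 separate instances of a hydroxyl group (-OH) meeting every constraint; each maps to a distinct set of atoms, giving 2 matches.

2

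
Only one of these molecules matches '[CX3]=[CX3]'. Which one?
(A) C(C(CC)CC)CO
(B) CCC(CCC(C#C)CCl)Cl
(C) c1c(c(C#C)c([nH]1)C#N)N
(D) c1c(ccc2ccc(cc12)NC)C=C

D

[CX3]=[CX3] describes a non-aromatic C=C double bond between two sp2 carbons (an alkene).
(A) has an ethyl group (-CH2CH3) but its C-C bond is a single bond between CX4 carbons, not CX3=CX3.
(B) has an ethynyl group (-C#CH) but the C-C bond is a triple bond, not a double bond.
(C) has an ethynyl group (-C#CH) but the C-C bond is a triple bond, not a double bond.
(D) contains a vinyl group (-CH=CH2), which satisfies every atom and bond constraint.
So the answer is (D).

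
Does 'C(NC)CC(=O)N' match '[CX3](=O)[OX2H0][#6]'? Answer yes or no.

The pattern [CX3](=O)[OX2H0][#6] describes a carbonyl carbon bonded to an oxygen that is itself bonded to carbon (no H on that O) — an ester.
The closest candidate here is a primary amide (-C(=O)NH2), but the carbonyl is bonded to N, not to an O-C linkage. No other fragment satisfies the full query, so there is no match.

No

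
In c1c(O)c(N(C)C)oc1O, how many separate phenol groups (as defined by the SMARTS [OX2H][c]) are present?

2

[OX2H][c] is the SMARTS for a phenol: a hydroxyl oxygen attached to an aromatic carbon.
The molecule carries 2 separate instances of a hydroxyl group (-OH) meeting every constraint; each maps to a distinct set of atoms, giving 2 matches.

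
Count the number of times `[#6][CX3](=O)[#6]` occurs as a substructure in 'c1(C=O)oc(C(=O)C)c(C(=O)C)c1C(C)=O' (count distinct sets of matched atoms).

3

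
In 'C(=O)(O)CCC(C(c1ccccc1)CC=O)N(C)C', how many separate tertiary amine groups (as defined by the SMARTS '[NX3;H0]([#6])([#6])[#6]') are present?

1

[NX3;H0]([#6])([#6])[#6] is the SMARTS for a tertiary amine: a trivalent nitrogen with no H, bonded to three carbons.
Exactly one fragment in the molecule meets all constraints, giving 1 match.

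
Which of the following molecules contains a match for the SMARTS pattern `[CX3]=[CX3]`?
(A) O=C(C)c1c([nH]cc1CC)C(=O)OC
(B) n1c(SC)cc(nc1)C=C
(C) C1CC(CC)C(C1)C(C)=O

B

[CX3]=[CX3] describes a non-aromatic C=C double bond between two sp2 carbons (an alkene).
(A) has an ethyl group (-CH2CH3) but its C-C bond is a single bond between CX4 carbons, not CX3=CX3.
(B) contains a vinyl group (-CH=CH2), which satisfies every atom and bond constraint.
(C) has an ethyl group (-CH2CH3) but its C-C bond is a single bond between CX4 carbons, not CX3=CX3.
So the answer is (B).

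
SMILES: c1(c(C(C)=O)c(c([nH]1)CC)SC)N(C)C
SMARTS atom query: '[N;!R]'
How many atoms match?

The query [N;!R] means: aliphatic nitrogen not in a ring.
Check the 15 heavy atoms by environment: 1× n (aromatic, in 5-ring) → no; 4× c (aromatic, in 5-ring) → no; 1× S (acyclic) → no; 7× C (acyclic) → no; 1× O (acyclic) → no; 1× N (acyclic) → match.
That gives 1 matching atom.

1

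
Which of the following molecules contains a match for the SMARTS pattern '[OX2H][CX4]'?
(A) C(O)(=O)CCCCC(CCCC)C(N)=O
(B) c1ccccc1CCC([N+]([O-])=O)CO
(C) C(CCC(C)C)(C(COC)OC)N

B

[OX2H][CX4] describes a hydroxyl oxygen bound to an sp3 (X4) carbon (an aliphatic alcohol).
(A) has a carboxylic acid group (-C(=O)OH) but the -OH is on a CX3 carbonyl carbon, not a CX4 carbon.
(B) contains a hydroxyl group (-OH), which satisfies every atom and bond constraint.
(C) has a methoxy ether (-OCH3) but the oxygen has H0 (ether), not H1.
So the answer is (B).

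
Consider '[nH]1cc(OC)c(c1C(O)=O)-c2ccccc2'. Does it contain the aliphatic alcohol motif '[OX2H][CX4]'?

No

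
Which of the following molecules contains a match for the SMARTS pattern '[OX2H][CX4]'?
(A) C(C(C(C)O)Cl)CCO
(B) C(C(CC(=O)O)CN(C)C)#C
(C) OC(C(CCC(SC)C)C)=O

A

[OX2H][CX4] describes a hydroxyl oxygen bound to an sp3 (X4) carbon (an aliphatic alcohol).
(A) contains a hydroxyl group (-OH), which satisfies every atom and bond constraint.
(B) has a carboxylic acid group (-C(=O)OH) but the -OH is on a CX3 carbonyl carbon, not a CX4 carbon.
(C) has a carboxylic acid group (-C(=O)OH) but the -OH is on a CX3 carbonyl carbon, not a CX4 carbon.
So the answer is (A).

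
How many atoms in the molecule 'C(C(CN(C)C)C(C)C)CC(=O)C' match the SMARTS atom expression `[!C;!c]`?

2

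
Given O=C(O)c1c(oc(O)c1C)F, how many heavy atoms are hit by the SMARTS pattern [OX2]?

2

The query [OX2] means: aliphatic oxygen with two total connections — ether, hydroxyl, or ester single-bond O.
Check the 11 heavy atoms by environment: 1× o (aromatic, X2) → no; 4× c (aromatic, X3) → no; 1× F (X1) → no; 1× C (X4) → no; 1× C (X3) → no; 1× O (X1) → no; 2× O (X2) → match.
That gives 2 matching atoms.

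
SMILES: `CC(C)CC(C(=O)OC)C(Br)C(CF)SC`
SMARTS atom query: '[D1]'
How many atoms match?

7

The query [D1] means: atom with exactly one heavy-atom neighbour (degree 1).
Check the 16 heavy atoms by environment: 2× C (D2) → no; 5× C (D3) → no; 1× O (D1) → match; 1× O (D2) → no; 4× C (D1) → match; 1× Br (D1) → match; 1× S (D2) → no; 1× F (D1) → match.
Summing the matching environments: 1 + 4 + 1 + 1 = 7 matching atoms.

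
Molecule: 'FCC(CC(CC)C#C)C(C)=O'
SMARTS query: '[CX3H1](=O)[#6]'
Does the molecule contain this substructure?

No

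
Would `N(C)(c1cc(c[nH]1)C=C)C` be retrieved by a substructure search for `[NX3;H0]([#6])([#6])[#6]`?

Yes

The pattern [NX3;H0]([#6])([#6])[#6] describes a trivalent nitrogen with no H, bonded to three carbons — a tertiary amine.
The molecule carries a dimethylamino group (-N(CH3)2), whose atoms satisfy every constraint of the query, so the pattern matches.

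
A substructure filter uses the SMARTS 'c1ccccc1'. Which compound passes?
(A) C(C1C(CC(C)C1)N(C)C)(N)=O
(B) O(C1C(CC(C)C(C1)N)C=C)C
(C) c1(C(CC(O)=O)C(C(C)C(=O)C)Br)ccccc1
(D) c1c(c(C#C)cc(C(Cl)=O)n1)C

C

c1ccccc1 describes six aromatic carbons in a ring (a benzene ring).
(A) has a methyl group (-CH3) but no six-membered all-carbon aromatic ring is present.
(B) has a methyl group (-CH3) but no six-membered all-carbon aromatic ring is present.
(C) contains a phenyl ring, which satisfies every atom and bond constraint.
(D) has a methyl group (-CH3) but no six-membered all-carbon aromatic ring is present.
So the answer is (C).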